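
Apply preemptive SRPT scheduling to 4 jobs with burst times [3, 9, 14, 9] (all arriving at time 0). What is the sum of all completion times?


Since all jobs arrive at t=0, SRPT equals SPT ordering.
SPT order: [3, 9, 9, 14]
Completion times:
  Job 1: p=3, C=3
  Job 2: p=9, C=12
  Job 3: p=9, C=21
  Job 4: p=14, C=35
Total completion time = 3 + 12 + 21 + 35 = 71

71


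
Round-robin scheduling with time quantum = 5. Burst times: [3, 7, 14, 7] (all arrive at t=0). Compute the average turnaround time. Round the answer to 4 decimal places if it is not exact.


Time quantum = 5
Execution trace:
  J1 runs 3 units, time = 3
  J2 runs 5 units, time = 8
  J3 runs 5 units, time = 13
  J4 runs 5 units, time = 18
  J2 runs 2 units, time = 20
  J3 runs 5 units, time = 25
  J4 runs 2 units, time = 27
  J3 runs 4 units, time = 31
Finish times: [3, 20, 31, 27]
Average turnaround = 81/4 = 20.25

20.25


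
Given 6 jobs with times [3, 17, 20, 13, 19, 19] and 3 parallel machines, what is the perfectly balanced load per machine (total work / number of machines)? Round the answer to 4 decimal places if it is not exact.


Total processing time = 3 + 17 + 20 + 13 + 19 + 19 = 91
Number of machines = 3
Ideal balanced load = 91 / 3 = 30.3333

30.3333


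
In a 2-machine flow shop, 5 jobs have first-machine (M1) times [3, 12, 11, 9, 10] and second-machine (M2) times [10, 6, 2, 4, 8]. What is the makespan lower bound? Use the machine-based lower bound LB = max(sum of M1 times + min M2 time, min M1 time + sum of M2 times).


LB1 = sum(M1 times) + min(M2 times) = 45 + 2 = 47
LB2 = min(M1 times) + sum(M2 times) = 3 + 30 = 33
Lower bound = max(LB1, LB2) = max(47, 33) = 47

47


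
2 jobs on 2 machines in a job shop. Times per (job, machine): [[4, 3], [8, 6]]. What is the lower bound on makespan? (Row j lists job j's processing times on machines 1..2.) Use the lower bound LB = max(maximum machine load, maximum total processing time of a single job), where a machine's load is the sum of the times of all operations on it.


Machine loads:
  Machine 1: 4 + 8 = 12
  Machine 2: 3 + 6 = 9
Max machine load = 12
Job totals:
  Job 1: 7
  Job 2: 14
Max job total = 14
Lower bound = max(12, 14) = 14

14


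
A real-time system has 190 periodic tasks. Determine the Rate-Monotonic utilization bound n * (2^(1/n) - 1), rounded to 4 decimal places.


Compute 2^(1/190) = 1.0036548056
Subtract 1: 1.0036548056 - 1 = 0.0036548056
Multiply by n: 190 * 0.0036548056 = 0.6944130640
Round to 4 dp: 0.6944

0.6944


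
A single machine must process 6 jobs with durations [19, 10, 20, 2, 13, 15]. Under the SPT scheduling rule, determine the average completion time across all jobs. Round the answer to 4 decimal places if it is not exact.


Sort jobs by processing time (SPT order): [2, 10, 13, 15, 19, 20]
Compute completion times sequentially:
  Job 1: processing = 2, completes at 2
  Job 2: processing = 10, completes at 12
  Job 3: processing = 13, completes at 25
  Job 4: processing = 15, completes at 40
  Job 5: processing = 19, completes at 59
  Job 6: processing = 20, completes at 79
Sum of completion times = 217
Average completion time = 217/6 = 36.1667

36.1667


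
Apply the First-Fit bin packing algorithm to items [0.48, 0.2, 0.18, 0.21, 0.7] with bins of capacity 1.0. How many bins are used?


Place items sequentially using First-Fit:
  Item 0.48 -> new Bin 1
  Item 0.2 -> Bin 1 (now 0.68)
  Item 0.18 -> Bin 1 (now 0.86)
  Item 0.21 -> new Bin 2
  Item 0.7 -> Bin 2 (now 0.91)
Total bins used = 2

2


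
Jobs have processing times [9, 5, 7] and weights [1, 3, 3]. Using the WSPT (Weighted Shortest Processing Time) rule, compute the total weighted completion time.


Compute p/w ratios and sort ascending (WSPT): [(5, 3), (7, 3), (9, 1)]
Compute weighted completion times:
  Job (p=5,w=3): C=5, w*C=3*5=15
  Job (p=7,w=3): C=12, w*C=3*12=36
  Job (p=9,w=1): C=21, w*C=1*21=21
Total weighted completion time = 72

72


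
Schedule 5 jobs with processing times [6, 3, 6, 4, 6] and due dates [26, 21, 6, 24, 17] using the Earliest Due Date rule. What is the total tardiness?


Sort by due date (EDD order): [(6, 6), (6, 17), (3, 21), (4, 24), (6, 26)]
Compute completion times and tardiness:
  Job 1: p=6, d=6, C=6, tardiness=max(0,6-6)=0
  Job 2: p=6, d=17, C=12, tardiness=max(0,12-17)=0
  Job 3: p=3, d=21, C=15, tardiness=max(0,15-21)=0
  Job 4: p=4, d=24, C=19, tardiness=max(0,19-24)=0
  Job 5: p=6, d=26, C=25, tardiness=max(0,25-26)=0
Total tardiness = 0

0


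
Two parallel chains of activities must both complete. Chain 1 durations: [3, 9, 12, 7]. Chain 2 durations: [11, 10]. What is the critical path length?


Path A total = 3 + 9 + 12 + 7 = 31
Path B total = 11 + 10 = 21
Critical path = longest path = max(31, 21) = 31

31


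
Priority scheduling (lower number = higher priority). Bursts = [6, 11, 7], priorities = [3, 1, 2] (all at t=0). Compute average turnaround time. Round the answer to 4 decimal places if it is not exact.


Sort by priority (ascending = highest first):
Order: [(1, 11), (2, 7), (3, 6)]
Completion times:
  Priority 1, burst=11, C=11
  Priority 2, burst=7, C=18
  Priority 3, burst=6, C=24
Average turnaround = 53/3 = 17.6667

17.6667


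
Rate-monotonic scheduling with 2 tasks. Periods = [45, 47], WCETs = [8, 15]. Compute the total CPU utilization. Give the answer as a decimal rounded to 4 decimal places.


Compute individual utilizations (exact fractions):
  Task 1: C/T = 8/45 (approx. 0.1778)
  Task 2: C/T = 15/47 (approx. 0.3191)
Total utilization U = 8/45 + 15/47 = 1051/2115
Rounded to 4 decimal places: U = 0.4969
RM (Liu & Layland) bound for 2 tasks = 0.828427; compare with U = 1051/2115 (approx. 0.496927)
U <= bound, so schedulable by RM sufficient condition.

0.4969


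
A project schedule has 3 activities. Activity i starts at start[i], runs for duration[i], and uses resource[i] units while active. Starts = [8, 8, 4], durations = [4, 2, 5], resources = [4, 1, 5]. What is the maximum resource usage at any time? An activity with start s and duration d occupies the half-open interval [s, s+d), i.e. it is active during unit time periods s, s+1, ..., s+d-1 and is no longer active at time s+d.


Each activity i is active on [start_i, start_i + duration_i).
Compute total resource usage per time slot:
  t=0: active resources = [], total = 0
  t=1: active resources = [], total = 0
  t=2: active resources = [], total = 0
  t=3: active resources = [], total = 0
  t=4: active resources = [5], total = 5
  t=5: active resources = [5], total = 5
  t=6: active resources = [5], total = 5
  t=7: active resources = [5], total = 5
  t=8: active resources = [4, 1, 5], total = 10
  t=9: active resources = [4, 1], total = 5
  t=10: active resources = [4], total = 4
  t=11: active resources = [4], total = 4
Peak resource demand = 10

10


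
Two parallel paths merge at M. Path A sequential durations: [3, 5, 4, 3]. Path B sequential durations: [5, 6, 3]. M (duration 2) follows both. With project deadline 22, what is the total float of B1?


Forward pass: ES(B1) = sum of predecessors on chain B = 0
EF = ES + duration = 0 + 5 = 5
Backward pass: LF(M) = deadline = 22; LS(M) = 22 - 2 = 20
LF(B1) = LS(M) - sum(successors on chain B) = 20 - 9 = 11
LS = LF - duration = 11 - 5 = 6
Total float = LS - ES = 6 - 0 = 6

6


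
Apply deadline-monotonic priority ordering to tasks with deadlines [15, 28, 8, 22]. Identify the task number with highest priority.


Sort tasks by relative deadline (ascending):
  Task 3: deadline = 8
  Task 1: deadline = 15
  Task 4: deadline = 22
  Task 2: deadline = 28
Priority order (highest first): [3, 1, 4, 2]
Highest priority task = 3

3


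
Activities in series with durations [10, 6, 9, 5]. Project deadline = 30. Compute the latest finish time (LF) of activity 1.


LF(activity 1) = deadline - sum of successor durations
Successors: activities 2 through 4 with durations [6, 9, 5]
Sum of successor durations = 20
LF = 30 - 20 = 10

10


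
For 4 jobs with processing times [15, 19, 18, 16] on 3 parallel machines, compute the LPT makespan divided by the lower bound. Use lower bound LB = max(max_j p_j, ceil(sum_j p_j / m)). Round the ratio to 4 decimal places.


LPT order: [19, 18, 16, 15]
Machine loads after assignment: [19, 18, 31]
LPT makespan = 31
Lower bound = max(max_job, ceil(total/3)) = max(19, 23) = 23
Ratio = 31 / 23 = 1.3478

1.3478


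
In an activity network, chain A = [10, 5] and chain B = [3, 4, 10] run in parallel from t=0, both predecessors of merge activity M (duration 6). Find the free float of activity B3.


ES(B3) = sum of predecessors on chain B = 7
EF(B3) = ES + duration = 7 + 10 = 17
Successor of B3 is M. ES(M) = max(sum(A), sum(B)) = max(15, 17) = 17
Free float = ES(successor) - EF(current) = 17 - 17 = 0

0


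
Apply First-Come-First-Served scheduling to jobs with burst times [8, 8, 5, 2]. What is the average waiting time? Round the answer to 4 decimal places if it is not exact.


FCFS order (as given): [8, 8, 5, 2]
Waiting times:
  Job 1: wait = 0
  Job 2: wait = 8
  Job 3: wait = 16
  Job 4: wait = 21
Sum of waiting times = 45
Average waiting time = 45/4 = 11.25

11.25


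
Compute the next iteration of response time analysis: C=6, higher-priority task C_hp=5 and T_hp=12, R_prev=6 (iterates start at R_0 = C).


R_next = C + ceil(R_prev / T_hp) * C_hp
ceil(6 / 12) = ceil(0.5) = 1
Interference = 1 * 5 = 5
R_next = 6 + 5 = 11

11


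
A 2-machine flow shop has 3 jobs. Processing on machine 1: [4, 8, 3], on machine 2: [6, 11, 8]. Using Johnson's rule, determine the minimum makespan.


Apply Johnson's rule:
  Group 1 (a <= b): [(3, 3, 8), (1, 4, 6), (2, 8, 11)]
  Group 2 (a > b): []
Optimal job order: [3, 1, 2]
Schedule:
  Job 3: M1 done at 3, M2 done at 11
  Job 1: M1 done at 7, M2 done at 17
  Job 2: M1 done at 15, M2 done at 28
Makespan = 28

28


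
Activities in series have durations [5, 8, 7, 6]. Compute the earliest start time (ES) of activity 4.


Activity 4 starts after activities 1 through 3 complete.
Predecessor durations: [5, 8, 7]
ES = 5 + 8 + 7 = 20

20


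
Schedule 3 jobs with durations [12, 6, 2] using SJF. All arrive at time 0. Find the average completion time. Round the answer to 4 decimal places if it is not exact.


SJF order (ascending): [2, 6, 12]
Completion times:
  Job 1: burst=2, C=2
  Job 2: burst=6, C=8
  Job 3: burst=12, C=20
Average completion = 30/3 = 10.0

10.0


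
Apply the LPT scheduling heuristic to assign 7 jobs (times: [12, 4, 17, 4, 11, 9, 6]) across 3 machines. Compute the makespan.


Sort jobs in decreasing order (LPT): [17, 12, 11, 9, 6, 4, 4]
Assign each job to the least loaded machine:
  Machine 1: jobs [17, 4], load = 21
  Machine 2: jobs [12, 6, 4], load = 22
  Machine 3: jobs [11, 9], load = 20
Makespan = max load = 22

22


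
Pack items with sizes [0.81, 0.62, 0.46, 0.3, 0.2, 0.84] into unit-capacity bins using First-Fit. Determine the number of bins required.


Place items sequentially using First-Fit:
  Item 0.81 -> new Bin 1
  Item 0.62 -> new Bin 2
  Item 0.46 -> new Bin 3
  Item 0.3 -> Bin 2 (now 0.92)
  Item 0.2 -> Bin 3 (now 0.66)
  Item 0.84 -> new Bin 4
Total bins used = 4

4


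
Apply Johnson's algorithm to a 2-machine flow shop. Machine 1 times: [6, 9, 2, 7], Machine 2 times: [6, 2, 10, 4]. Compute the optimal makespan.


Apply Johnson's rule:
  Group 1 (a <= b): [(3, 2, 10), (1, 6, 6)]
  Group 2 (a > b): [(4, 7, 4), (2, 9, 2)]
Optimal job order: [3, 1, 4, 2]
Schedule:
  Job 3: M1 done at 2, M2 done at 12
  Job 1: M1 done at 8, M2 done at 18
  Job 4: M1 done at 15, M2 done at 22
  Job 2: M1 done at 24, M2 done at 26
Makespan = 26

26


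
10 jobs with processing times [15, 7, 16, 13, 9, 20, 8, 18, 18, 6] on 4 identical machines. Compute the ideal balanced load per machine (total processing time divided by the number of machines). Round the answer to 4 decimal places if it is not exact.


Total processing time = 15 + 7 + 16 + 13 + 9 + 20 + 8 + 18 + 18 + 6 = 130
Number of machines = 4
Ideal balanced load = 130 / 4 = 32.5

32.5


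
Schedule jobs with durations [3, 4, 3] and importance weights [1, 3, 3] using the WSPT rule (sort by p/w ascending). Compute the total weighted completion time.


Compute p/w ratios and sort ascending (WSPT): [(3, 3), (4, 3), (3, 1)]
Compute weighted completion times:
  Job (p=3,w=3): C=3, w*C=3*3=9
  Job (p=4,w=3): C=7, w*C=3*7=21
  Job (p=3,w=1): C=10, w*C=1*10=10
Total weighted completion time = 40

40


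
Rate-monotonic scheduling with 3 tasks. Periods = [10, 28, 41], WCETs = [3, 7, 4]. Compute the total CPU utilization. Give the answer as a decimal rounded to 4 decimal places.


Compute individual utilizations (exact fractions):
  Task 1: C/T = 3/10 (approx. 0.3)
  Task 2: C/T = 7/28 = 1/4 (approx. 0.25)
  Task 3: C/T = 4/41 (approx. 0.0976)
Total utilization U = 3/10 + 1/4 + 4/41 = 531/820
Rounded to 4 decimal places: U = 0.6476
RM (Liu & Layland) bound for 3 tasks = 0.779763; compare with U = 531/820 (approx. 0.647561)
U <= bound, so schedulable by RM sufficient condition.

0.6476


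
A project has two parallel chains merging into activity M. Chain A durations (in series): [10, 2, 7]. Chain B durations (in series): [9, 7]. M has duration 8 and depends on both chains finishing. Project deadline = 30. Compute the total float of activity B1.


Forward pass: ES(B1) = sum of predecessors on chain B = 0
EF = ES + duration = 0 + 9 = 9
Backward pass: LF(M) = deadline = 30; LS(M) = 30 - 8 = 22
LF(B1) = LS(M) - sum(successors on chain B) = 22 - 7 = 15
LS = LF - duration = 15 - 9 = 6
Total float = LS - ES = 6 - 0 = 6

6


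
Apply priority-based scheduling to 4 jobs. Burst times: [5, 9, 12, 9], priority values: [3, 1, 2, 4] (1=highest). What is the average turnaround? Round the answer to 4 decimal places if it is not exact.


Sort by priority (ascending = highest first):
Order: [(1, 9), (2, 12), (3, 5), (4, 9)]
Completion times:
  Priority 1, burst=9, C=9
  Priority 2, burst=12, C=21
  Priority 3, burst=5, C=26
  Priority 4, burst=9, C=35
Average turnaround = 91/4 = 22.75

22.75


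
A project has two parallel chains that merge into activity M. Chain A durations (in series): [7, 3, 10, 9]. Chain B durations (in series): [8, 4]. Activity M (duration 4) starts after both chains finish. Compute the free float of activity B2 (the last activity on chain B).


ES(B2) = sum of predecessors on chain B = 8
EF(B2) = ES + duration = 8 + 4 = 12
Successor of B2 is M. ES(M) = max(sum(A), sum(B)) = max(29, 12) = 29
Free float = ES(successor) - EF(current) = 29 - 12 = 17

17


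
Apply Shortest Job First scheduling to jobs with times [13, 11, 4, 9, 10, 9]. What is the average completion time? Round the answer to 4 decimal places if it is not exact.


SJF order (ascending): [4, 9, 9, 10, 11, 13]
Completion times:
  Job 1: burst=4, C=4
  Job 2: burst=9, C=13
  Job 3: burst=9, C=22
  Job 4: burst=10, C=32
  Job 5: burst=11, C=43
  Job 6: burst=13, C=56
Average completion = 170/6 = 28.3333

28.3333


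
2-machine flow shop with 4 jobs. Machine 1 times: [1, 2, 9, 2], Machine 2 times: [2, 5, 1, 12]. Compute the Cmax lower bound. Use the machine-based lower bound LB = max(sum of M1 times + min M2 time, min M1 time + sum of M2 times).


LB1 = sum(M1 times) + min(M2 times) = 14 + 1 = 15
LB2 = min(M1 times) + sum(M2 times) = 1 + 20 = 21
Lower bound = max(LB1, LB2) = max(15, 21) = 21

21


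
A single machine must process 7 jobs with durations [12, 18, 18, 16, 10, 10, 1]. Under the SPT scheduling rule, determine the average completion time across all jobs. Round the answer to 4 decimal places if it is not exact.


Sort jobs by processing time (SPT order): [1, 10, 10, 12, 16, 18, 18]
Compute completion times sequentially:
  Job 1: processing = 1, completes at 1
  Job 2: processing = 10, completes at 11
  Job 3: processing = 10, completes at 21
  Job 4: processing = 12, completes at 33
  Job 5: processing = 16, completes at 49
  Job 6: processing = 18, completes at 67
  Job 7: processing = 18, completes at 85
Sum of completion times = 267
Average completion time = 267/7 = 38.1429

38.1429


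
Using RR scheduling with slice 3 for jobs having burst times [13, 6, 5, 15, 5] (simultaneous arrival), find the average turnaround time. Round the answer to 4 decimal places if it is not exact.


Time quantum = 3
Execution trace:
  J1 runs 3 units, time = 3
  J2 runs 3 units, time = 6
  J3 runs 3 units, time = 9
  J4 runs 3 units, time = 12
  J5 runs 3 units, time = 15
  J1 runs 3 units, time = 18
  J2 runs 3 units, time = 21
  J3 runs 2 units, time = 23
  J4 runs 3 units, time = 26
  J5 runs 2 units, time = 28
  J1 runs 3 units, time = 31
  J4 runs 3 units, time = 34
  J1 runs 3 units, time = 37
  J4 runs 3 units, time = 40
  J1 runs 1 units, time = 41
  J4 runs 3 units, time = 44
Finish times: [41, 21, 23, 44, 28]
Average turnaround = 157/5 = 31.4

31.4


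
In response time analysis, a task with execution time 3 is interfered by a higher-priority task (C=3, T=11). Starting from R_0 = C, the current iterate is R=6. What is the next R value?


R_next = C + ceil(R_prev / T_hp) * C_hp
ceil(6 / 11) = ceil(0.5455) = 1
Interference = 1 * 3 = 3
R_next = 3 + 3 = 6
R_next = R_prev, so the iteration has converged (response time = 6).

6


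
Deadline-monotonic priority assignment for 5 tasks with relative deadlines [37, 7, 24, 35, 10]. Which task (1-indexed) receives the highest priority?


Sort tasks by relative deadline (ascending):
  Task 2: deadline = 7
  Task 5: deadline = 10
  Task 3: deadline = 24
  Task 4: deadline = 35
  Task 1: deadline = 37
Priority order (highest first): [2, 5, 3, 4, 1]
Highest priority task = 2

2


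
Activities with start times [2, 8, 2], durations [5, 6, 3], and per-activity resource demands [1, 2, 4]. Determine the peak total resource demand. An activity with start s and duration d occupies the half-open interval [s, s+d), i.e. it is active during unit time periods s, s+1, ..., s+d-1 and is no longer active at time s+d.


Each activity i is active on [start_i, start_i + duration_i).
Compute total resource usage per time slot:
  t=0: active resources = [], total = 0
  t=1: active resources = [], total = 0
  t=2: active resources = [1, 4], total = 5
  t=3: active resources = [1, 4], total = 5
  t=4: active resources = [1, 4], total = 5
  t=5: active resources = [1], total = 1
  t=6: active resources = [1], total = 1
  t=7: active resources = [], total = 0
  t=8: active resources = [2], total = 2
  t=9: active resources = [2], total = 2
  t=10: active resources = [2], total = 2
  t=11: active resources = [2], total = 2
  t=12: active resources = [2], total = 2
  t=13: active resources = [2], total = 2
Peak resource demand = 5

5


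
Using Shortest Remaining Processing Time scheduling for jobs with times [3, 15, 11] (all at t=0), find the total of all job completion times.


Since all jobs arrive at t=0, SRPT equals SPT ordering.
SPT order: [3, 11, 15]
Completion times:
  Job 1: p=3, C=3
  Job 2: p=11, C=14
  Job 3: p=15, C=29
Total completion time = 3 + 14 + 29 = 46

46


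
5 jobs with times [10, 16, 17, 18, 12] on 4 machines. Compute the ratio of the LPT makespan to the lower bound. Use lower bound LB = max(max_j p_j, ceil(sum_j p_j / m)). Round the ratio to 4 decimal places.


LPT order: [18, 17, 16, 12, 10]
Machine loads after assignment: [18, 17, 16, 22]
LPT makespan = 22
Lower bound = max(max_job, ceil(total/4)) = max(18, 19) = 19
Ratio = 22 / 19 = 1.1579

1.1579


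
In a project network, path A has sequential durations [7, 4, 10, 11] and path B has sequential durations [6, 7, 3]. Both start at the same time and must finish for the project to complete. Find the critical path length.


Path A total = 7 + 4 + 10 + 11 = 32
Path B total = 6 + 7 + 3 = 16
Critical path = longest path = max(32, 16) = 32

32


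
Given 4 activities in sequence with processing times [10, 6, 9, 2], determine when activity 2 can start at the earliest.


Activity 2 starts after activities 1 through 1 complete.
Predecessor durations: [10]
ES = 10 = 10

10


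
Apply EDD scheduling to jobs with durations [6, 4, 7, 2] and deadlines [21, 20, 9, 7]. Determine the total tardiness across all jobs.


Sort by due date (EDD order): [(2, 7), (7, 9), (4, 20), (6, 21)]
Compute completion times and tardiness:
  Job 1: p=2, d=7, C=2, tardiness=max(0,2-7)=0
  Job 2: p=7, d=9, C=9, tardiness=max(0,9-9)=0
  Job 3: p=4, d=20, C=13, tardiness=max(0,13-20)=0
  Job 4: p=6, d=21, C=19, tardiness=max(0,19-21)=0
Total tardiness = 0

0


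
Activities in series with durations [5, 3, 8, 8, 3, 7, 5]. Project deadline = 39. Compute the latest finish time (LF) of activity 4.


LF(activity 4) = deadline - sum of successor durations
Successors: activities 5 through 7 with durations [3, 7, 5]
Sum of successor durations = 15
LF = 39 - 15 = 24

24


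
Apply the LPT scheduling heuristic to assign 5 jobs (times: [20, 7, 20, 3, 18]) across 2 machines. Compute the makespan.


Sort jobs in decreasing order (LPT): [20, 20, 18, 7, 3]
Assign each job to the least loaded machine:
  Machine 1: jobs [20, 18], load = 38
  Machine 2: jobs [20, 7, 3], load = 30
Makespan = max load = 38

38


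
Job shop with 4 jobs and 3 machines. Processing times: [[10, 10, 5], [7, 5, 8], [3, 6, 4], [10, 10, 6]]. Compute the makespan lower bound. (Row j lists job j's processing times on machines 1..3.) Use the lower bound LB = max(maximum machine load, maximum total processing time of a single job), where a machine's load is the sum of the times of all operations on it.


Machine loads:
  Machine 1: 10 + 7 + 3 + 10 = 30
  Machine 2: 10 + 5 + 6 + 10 = 31
  Machine 3: 5 + 8 + 4 + 6 = 23
Max machine load = 31
Job totals:
  Job 1: 25
  Job 2: 20
  Job 3: 13
  Job 4: 26
Max job total = 26
Lower bound = max(31, 26) = 31

31


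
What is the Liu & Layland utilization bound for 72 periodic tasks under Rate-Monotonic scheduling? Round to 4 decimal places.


Compute 2^(1/72) = 1.0096735332
Subtract 1: 1.0096735332 - 1 = 0.0096735332
Multiply by n: 72 * 0.0096735332 = 0.6964943904
Round to 4 dp: 0.6965

0.6965


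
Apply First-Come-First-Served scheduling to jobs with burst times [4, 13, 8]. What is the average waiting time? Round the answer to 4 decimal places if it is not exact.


FCFS order (as given): [4, 13, 8]
Waiting times:
  Job 1: wait = 0
  Job 2: wait = 4
  Job 3: wait = 17
Sum of waiting times = 21
Average waiting time = 21/3 = 7.0

7.0


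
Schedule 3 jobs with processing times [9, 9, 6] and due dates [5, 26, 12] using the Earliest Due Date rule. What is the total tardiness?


Sort by due date (EDD order): [(9, 5), (6, 12), (9, 26)]
Compute completion times and tardiness:
  Job 1: p=9, d=5, C=9, tardiness=max(0,9-5)=4
  Job 2: p=6, d=12, C=15, tardiness=max(0,15-12)=3
  Job 3: p=9, d=26, C=24, tardiness=max(0,24-26)=0
Total tardiness = 7

7


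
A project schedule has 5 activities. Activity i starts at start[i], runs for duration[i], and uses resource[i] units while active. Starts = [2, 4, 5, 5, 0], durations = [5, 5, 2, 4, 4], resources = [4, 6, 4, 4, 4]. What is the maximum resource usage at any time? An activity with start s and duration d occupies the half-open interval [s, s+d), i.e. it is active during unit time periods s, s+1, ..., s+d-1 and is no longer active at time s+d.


Each activity i is active on [start_i, start_i + duration_i).
Compute total resource usage per time slot:
  t=0: active resources = [4], total = 4
  t=1: active resources = [4], total = 4
  t=2: active resources = [4, 4], total = 8
  t=3: active resources = [4, 4], total = 8
  t=4: active resources = [4, 6], total = 10
  t=5: active resources = [4, 6, 4, 4], total = 18
  t=6: active resources = [4, 6, 4, 4], total = 18
  t=7: active resources = [6, 4], total = 10
  t=8: active resources = [6, 4], total = 10
Peak resource demand = 18

18


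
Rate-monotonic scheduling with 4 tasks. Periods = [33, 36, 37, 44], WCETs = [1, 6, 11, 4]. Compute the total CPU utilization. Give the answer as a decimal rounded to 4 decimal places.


Compute individual utilizations (exact fractions):
  Task 1: C/T = 1/33 (approx. 0.0303)
  Task 2: C/T = 6/36 = 1/6 (approx. 0.1667)
  Task 3: C/T = 11/37 (approx. 0.2973)
  Task 4: C/T = 4/44 = 1/11 (approx. 0.0909)
Total utilization U = 1/33 + 1/6 + 11/37 + 1/11 = 1429/2442
Rounded to 4 decimal places: U = 0.5852
RM (Liu & Layland) bound for 4 tasks = 0.756828; compare with U = 1429/2442 (approx. 0.585176)
U <= bound, so schedulable by RM sufficient condition.

0.5852


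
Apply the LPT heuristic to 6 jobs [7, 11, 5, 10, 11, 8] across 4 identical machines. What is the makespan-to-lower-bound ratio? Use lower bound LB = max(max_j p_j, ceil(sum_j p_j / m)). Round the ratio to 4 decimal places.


LPT order: [11, 11, 10, 8, 7, 5]
Machine loads after assignment: [11, 11, 15, 15]
LPT makespan = 15
Lower bound = max(max_job, ceil(total/4)) = max(11, 13) = 13
Ratio = 15 / 13 = 1.1538

1.1538


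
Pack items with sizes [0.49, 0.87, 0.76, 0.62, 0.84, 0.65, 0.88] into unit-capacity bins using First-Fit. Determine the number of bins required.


Place items sequentially using First-Fit:
  Item 0.49 -> new Bin 1
  Item 0.87 -> new Bin 2
  Item 0.76 -> new Bin 3
  Item 0.62 -> new Bin 4
  Item 0.84 -> new Bin 5
  Item 0.65 -> new Bin 6
  Item 0.88 -> new Bin 7
Total bins used = 7

7


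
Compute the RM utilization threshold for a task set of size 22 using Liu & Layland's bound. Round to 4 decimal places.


Compute 2^(1/22) = 1.0320082797
Subtract 1: 1.0320082797 - 1 = 0.0320082797
Multiply by n: 22 * 0.0320082797 = 0.7041821534
Round to 4 dp: 0.7042

0.7042


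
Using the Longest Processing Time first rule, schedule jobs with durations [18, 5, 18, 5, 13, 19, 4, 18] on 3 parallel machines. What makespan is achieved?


Sort jobs in decreasing order (LPT): [19, 18, 18, 18, 13, 5, 5, 4]
Assign each job to the least loaded machine:
  Machine 1: jobs [19, 5, 5, 4], load = 33
  Machine 2: jobs [18, 18], load = 36
  Machine 3: jobs [18, 13], load = 31
Makespan = max load = 36

36


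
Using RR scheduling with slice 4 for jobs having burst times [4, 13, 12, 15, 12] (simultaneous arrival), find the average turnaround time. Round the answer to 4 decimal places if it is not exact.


Time quantum = 4
Execution trace:
  J1 runs 4 units, time = 4
  J2 runs 4 units, time = 8
  J3 runs 4 units, time = 12
  J4 runs 4 units, time = 16
  J5 runs 4 units, time = 20
  J2 runs 4 units, time = 24
  J3 runs 4 units, time = 28
  J4 runs 4 units, time = 32
  J5 runs 4 units, time = 36
  J2 runs 4 units, time = 40
  J3 runs 4 units, time = 44
  J4 runs 4 units, time = 48
  J5 runs 4 units, time = 52
  J2 runs 1 units, time = 53
  J4 runs 3 units, time = 56
Finish times: [4, 53, 44, 56, 52]
Average turnaround = 209/5 = 41.8

41.8


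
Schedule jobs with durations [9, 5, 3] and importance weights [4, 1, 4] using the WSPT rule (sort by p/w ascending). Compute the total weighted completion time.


Compute p/w ratios and sort ascending (WSPT): [(3, 4), (9, 4), (5, 1)]
Compute weighted completion times:
  Job (p=3,w=4): C=3, w*C=4*3=12
  Job (p=9,w=4): C=12, w*C=4*12=48
  Job (p=5,w=1): C=17, w*C=1*17=17
Total weighted completion time = 77

77


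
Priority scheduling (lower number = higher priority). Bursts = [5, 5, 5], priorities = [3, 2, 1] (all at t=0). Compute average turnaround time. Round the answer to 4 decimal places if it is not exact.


Sort by priority (ascending = highest first):
Order: [(1, 5), (2, 5), (3, 5)]
Completion times:
  Priority 1, burst=5, C=5
  Priority 2, burst=5, C=10
  Priority 3, burst=5, C=15
Average turnaround = 30/3 = 10.0

10.0


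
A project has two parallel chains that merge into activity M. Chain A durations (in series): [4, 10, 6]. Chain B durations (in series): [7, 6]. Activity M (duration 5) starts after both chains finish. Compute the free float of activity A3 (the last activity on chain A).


ES(A3) = sum of predecessors on chain A = 14
EF(A3) = ES + duration = 14 + 6 = 20
Successor of A3 is M. ES(M) = max(sum(A), sum(B)) = max(20, 13) = 20
Free float = ES(successor) - EF(current) = 20 - 20 = 0

0


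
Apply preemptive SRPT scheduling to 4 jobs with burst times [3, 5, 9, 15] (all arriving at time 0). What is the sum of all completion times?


Since all jobs arrive at t=0, SRPT equals SPT ordering.
SPT order: [3, 5, 9, 15]
Completion times:
  Job 1: p=3, C=3
  Job 2: p=5, C=8
  Job 3: p=9, C=17
  Job 4: p=15, C=32
Total completion time = 3 + 8 + 17 + 32 = 60

60


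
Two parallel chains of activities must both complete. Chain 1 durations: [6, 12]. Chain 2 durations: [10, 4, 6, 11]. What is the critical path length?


Path A total = 6 + 12 = 18
Path B total = 10 + 4 + 6 + 11 = 31
Critical path = longest path = max(18, 31) = 31

31


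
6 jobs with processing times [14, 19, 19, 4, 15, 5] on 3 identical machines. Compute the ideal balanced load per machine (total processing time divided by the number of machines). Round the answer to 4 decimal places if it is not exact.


Total processing time = 14 + 19 + 19 + 4 + 15 + 5 = 76
Number of machines = 3
Ideal balanced load = 76 / 3 = 25.3333

25.3333


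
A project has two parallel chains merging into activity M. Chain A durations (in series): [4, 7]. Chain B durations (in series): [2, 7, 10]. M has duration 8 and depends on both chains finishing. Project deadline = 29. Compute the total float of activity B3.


Forward pass: ES(B3) = sum of predecessors on chain B = 9
EF = ES + duration = 9 + 10 = 19
Backward pass: LF(M) = deadline = 29; LS(M) = 29 - 8 = 21
LF(B3) = LS(M) - sum(successors on chain B) = 21 - 0 = 21
LS = LF - duration = 21 - 10 = 11
Total float = LS - ES = 11 - 9 = 2

2


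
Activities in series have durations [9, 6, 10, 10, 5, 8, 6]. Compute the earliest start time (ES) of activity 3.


Activity 3 starts after activities 1 through 2 complete.
Predecessor durations: [9, 6]
ES = 9 + 6 = 15

15


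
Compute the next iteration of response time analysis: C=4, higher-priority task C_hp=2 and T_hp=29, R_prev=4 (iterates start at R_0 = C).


R_next = C + ceil(R_prev / T_hp) * C_hp
ceil(4 / 29) = ceil(0.1379) = 1
Interference = 1 * 2 = 2
R_next = 4 + 2 = 6

6


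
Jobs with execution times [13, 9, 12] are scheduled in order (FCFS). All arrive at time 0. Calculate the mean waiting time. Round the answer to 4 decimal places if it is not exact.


FCFS order (as given): [13, 9, 12]
Waiting times:
  Job 1: wait = 0
  Job 2: wait = 13
  Job 3: wait = 22
Sum of waiting times = 35
Average waiting time = 35/3 = 11.6667

11.6667


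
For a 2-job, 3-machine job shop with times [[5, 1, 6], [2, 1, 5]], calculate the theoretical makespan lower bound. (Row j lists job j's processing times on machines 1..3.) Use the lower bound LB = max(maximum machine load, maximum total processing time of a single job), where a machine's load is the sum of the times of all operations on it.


Machine loads:
  Machine 1: 5 + 2 = 7
  Machine 2: 1 + 1 = 2
  Machine 3: 6 + 5 = 11
Max machine load = 11
Job totals:
  Job 1: 12
  Job 2: 8
Max job total = 12
Lower bound = max(11, 12) = 12

12


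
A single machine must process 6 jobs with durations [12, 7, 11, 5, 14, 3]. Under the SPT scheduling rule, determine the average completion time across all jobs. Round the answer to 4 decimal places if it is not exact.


Sort jobs by processing time (SPT order): [3, 5, 7, 11, 12, 14]
Compute completion times sequentially:
  Job 1: processing = 3, completes at 3
  Job 2: processing = 5, completes at 8
  Job 3: processing = 7, completes at 15
  Job 4: processing = 11, completes at 26
  Job 5: processing = 12, completes at 38
  Job 6: processing = 14, completes at 52
Sum of completion times = 142
Average completion time = 142/6 = 23.6667

23.6667


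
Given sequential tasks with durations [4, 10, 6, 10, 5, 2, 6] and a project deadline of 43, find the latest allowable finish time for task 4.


LF(activity 4) = deadline - sum of successor durations
Successors: activities 5 through 7 with durations [5, 2, 6]
Sum of successor durations = 13
LF = 43 - 13 = 30

30


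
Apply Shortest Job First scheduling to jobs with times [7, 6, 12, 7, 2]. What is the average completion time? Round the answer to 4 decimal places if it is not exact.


SJF order (ascending): [2, 6, 7, 7, 12]
Completion times:
  Job 1: burst=2, C=2
  Job 2: burst=6, C=8
  Job 3: burst=7, C=15
  Job 4: burst=7, C=22
  Job 5: burst=12, C=34
Average completion = 81/5 = 16.2

16.2


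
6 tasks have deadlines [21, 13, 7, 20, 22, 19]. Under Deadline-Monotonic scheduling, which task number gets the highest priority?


Sort tasks by relative deadline (ascending):
  Task 3: deadline = 7
  Task 2: deadline = 13
  Task 6: deadline = 19
  Task 4: deadline = 20
  Task 1: deadline = 21
  Task 5: deadline = 22
Priority order (highest first): [3, 2, 6, 4, 1, 5]
Highest priority task = 3

3


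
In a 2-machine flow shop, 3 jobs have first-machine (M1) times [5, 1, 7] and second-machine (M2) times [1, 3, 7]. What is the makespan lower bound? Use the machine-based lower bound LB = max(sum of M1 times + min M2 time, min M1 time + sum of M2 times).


LB1 = sum(M1 times) + min(M2 times) = 13 + 1 = 14
LB2 = min(M1 times) + sum(M2 times) = 1 + 11 = 12
Lower bound = max(LB1, LB2) = max(14, 12) = 14

14


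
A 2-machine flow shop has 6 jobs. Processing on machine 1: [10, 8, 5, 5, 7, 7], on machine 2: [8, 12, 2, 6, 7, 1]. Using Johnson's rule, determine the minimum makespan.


Apply Johnson's rule:
  Group 1 (a <= b): [(4, 5, 6), (5, 7, 7), (2, 8, 12)]
  Group 2 (a > b): [(1, 10, 8), (3, 5, 2), (6, 7, 1)]
Optimal job order: [4, 5, 2, 1, 3, 6]
Schedule:
  Job 4: M1 done at 5, M2 done at 11
  Job 5: M1 done at 12, M2 done at 19
  Job 2: M1 done at 20, M2 done at 32
  Job 1: M1 done at 30, M2 done at 40
  Job 3: M1 done at 35, M2 done at 42
  Job 6: M1 done at 42, M2 done at 43
Makespan = 43

43


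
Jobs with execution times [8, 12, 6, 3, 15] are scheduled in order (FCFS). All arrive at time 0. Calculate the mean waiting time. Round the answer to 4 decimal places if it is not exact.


FCFS order (as given): [8, 12, 6, 3, 15]
Waiting times:
  Job 1: wait = 0
  Job 2: wait = 8
  Job 3: wait = 20
  Job 4: wait = 26
  Job 5: wait = 29
Sum of waiting times = 83
Average waiting time = 83/5 = 16.6

16.6


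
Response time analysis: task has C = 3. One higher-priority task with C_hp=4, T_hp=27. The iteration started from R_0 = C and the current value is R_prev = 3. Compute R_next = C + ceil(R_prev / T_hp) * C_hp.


R_next = C + ceil(R_prev / T_hp) * C_hp
ceil(3 / 27) = ceil(0.1111) = 1
Interference = 1 * 4 = 4
R_next = 3 + 4 = 7

7


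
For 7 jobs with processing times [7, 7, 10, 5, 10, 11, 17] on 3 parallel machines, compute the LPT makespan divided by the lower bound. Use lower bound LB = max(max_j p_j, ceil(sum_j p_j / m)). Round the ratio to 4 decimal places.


LPT order: [17, 11, 10, 10, 7, 7, 5]
Machine loads after assignment: [24, 23, 20]
LPT makespan = 24
Lower bound = max(max_job, ceil(total/3)) = max(17, 23) = 23
Ratio = 24 / 23 = 1.0435

1.0435


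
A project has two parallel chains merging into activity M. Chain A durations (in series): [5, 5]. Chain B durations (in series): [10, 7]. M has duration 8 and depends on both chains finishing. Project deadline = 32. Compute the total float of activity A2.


Forward pass: ES(A2) = sum of predecessors on chain A = 5
EF = ES + duration = 5 + 5 = 10
Backward pass: LF(M) = deadline = 32; LS(M) = 32 - 8 = 24
LF(A2) = LS(M) - sum(successors on chain A) = 24 - 0 = 24
LS = LF - duration = 24 - 5 = 19
Total float = LS - ES = 19 - 5 = 14

14


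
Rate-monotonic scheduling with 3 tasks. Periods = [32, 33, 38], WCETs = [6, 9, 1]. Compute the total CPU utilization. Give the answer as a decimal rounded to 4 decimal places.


Compute individual utilizations (exact fractions):
  Task 1: C/T = 6/32 = 3/16 (approx. 0.1875)
  Task 2: C/T = 9/33 = 3/11 (approx. 0.2727)
  Task 3: C/T = 1/38 (approx. 0.0263)
Total utilization U = 3/16 + 3/11 + 1/38 = 1627/3344
Rounded to 4 decimal places: U = 0.4865
RM (Liu & Layland) bound for 3 tasks = 0.779763; compare with U = 1627/3344 (approx. 0.486543)
U <= bound, so schedulable by RM sufficient condition.

0.4865


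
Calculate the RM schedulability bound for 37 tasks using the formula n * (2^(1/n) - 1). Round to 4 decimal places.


Compute 2^(1/37) = 1.0189102844
Subtract 1: 1.0189102844 - 1 = 0.0189102844
Multiply by n: 37 * 0.0189102844 = 0.6996805228
Round to 4 dp: 0.6997

0.6997


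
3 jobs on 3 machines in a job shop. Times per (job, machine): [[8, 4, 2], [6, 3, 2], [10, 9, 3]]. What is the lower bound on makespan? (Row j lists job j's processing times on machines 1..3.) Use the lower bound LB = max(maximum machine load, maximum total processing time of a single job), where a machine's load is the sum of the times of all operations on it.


Machine loads:
  Machine 1: 8 + 6 + 10 = 24
  Machine 2: 4 + 3 + 9 = 16
  Machine 3: 2 + 2 + 3 = 7
Max machine load = 24
Job totals:
  Job 1: 14
  Job 2: 11
  Job 3: 22
Max job total = 22
Lower bound = max(24, 22) = 24

24


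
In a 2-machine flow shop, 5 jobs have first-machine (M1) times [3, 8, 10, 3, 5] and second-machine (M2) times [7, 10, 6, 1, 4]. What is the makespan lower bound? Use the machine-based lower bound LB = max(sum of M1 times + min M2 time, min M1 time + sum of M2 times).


LB1 = sum(M1 times) + min(M2 times) = 29 + 1 = 30
LB2 = min(M1 times) + sum(M2 times) = 3 + 28 = 31
Lower bound = max(LB1, LB2) = max(30, 31) = 31

31


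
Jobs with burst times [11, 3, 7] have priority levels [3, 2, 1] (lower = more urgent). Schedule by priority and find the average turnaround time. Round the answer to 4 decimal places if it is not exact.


Sort by priority (ascending = highest first):
Order: [(1, 7), (2, 3), (3, 11)]
Completion times:
  Priority 1, burst=7, C=7
  Priority 2, burst=3, C=10
  Priority 3, burst=11, C=21
Average turnaround = 38/3 = 12.6667

12.6667


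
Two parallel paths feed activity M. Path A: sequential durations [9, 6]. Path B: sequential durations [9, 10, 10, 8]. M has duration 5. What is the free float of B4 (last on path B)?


ES(B4) = sum of predecessors on chain B = 29
EF(B4) = ES + duration = 29 + 8 = 37
Successor of B4 is M. ES(M) = max(sum(A), sum(B)) = max(15, 37) = 37
Free float = ES(successor) - EF(current) = 37 - 37 = 0

0


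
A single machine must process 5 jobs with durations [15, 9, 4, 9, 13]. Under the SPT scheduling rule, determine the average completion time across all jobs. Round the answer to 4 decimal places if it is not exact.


Sort jobs by processing time (SPT order): [4, 9, 9, 13, 15]
Compute completion times sequentially:
  Job 1: processing = 4, completes at 4
  Job 2: processing = 9, completes at 13
  Job 3: processing = 9, completes at 22
  Job 4: processing = 13, completes at 35
  Job 5: processing = 15, completes at 50
Sum of completion times = 124
Average completion time = 124/5 = 24.8

24.8


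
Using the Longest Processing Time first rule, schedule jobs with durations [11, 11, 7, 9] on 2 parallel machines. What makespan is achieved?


Sort jobs in decreasing order (LPT): [11, 11, 9, 7]
Assign each job to the least loaded machine:
  Machine 1: jobs [11, 9], load = 20
  Machine 2: jobs [11, 7], load = 18
Makespan = max load = 20

20


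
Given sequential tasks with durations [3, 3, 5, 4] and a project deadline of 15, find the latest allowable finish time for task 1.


LF(activity 1) = deadline - sum of successor durations
Successors: activities 2 through 4 with durations [3, 5, 4]
Sum of successor durations = 12
LF = 15 - 12 = 3

3


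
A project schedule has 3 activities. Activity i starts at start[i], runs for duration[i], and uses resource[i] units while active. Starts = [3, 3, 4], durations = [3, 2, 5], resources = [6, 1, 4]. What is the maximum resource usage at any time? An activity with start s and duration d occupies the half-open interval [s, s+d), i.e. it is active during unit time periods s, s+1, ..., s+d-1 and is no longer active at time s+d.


Each activity i is active on [start_i, start_i + duration_i).
Compute total resource usage per time slot:
  t=0: active resources = [], total = 0
  t=1: active resources = [], total = 0
  t=2: active resources = [], total = 0
  t=3: active resources = [6, 1], total = 7
  t=4: active resources = [6, 1, 4], total = 11
  t=5: active resources = [6, 4], total = 10
  t=6: active resources = [4], total = 4
  t=7: active resources = [4], total = 4
  t=8: active resources = [4], total = 4
Peak resource demand = 11

11
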